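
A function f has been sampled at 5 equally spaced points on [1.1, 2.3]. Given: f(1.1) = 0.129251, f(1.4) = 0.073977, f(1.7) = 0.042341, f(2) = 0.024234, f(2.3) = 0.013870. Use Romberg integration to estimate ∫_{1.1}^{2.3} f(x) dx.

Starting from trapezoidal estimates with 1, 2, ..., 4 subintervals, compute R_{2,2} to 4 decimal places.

0.0620

R_{0,0} (trapezoid, 1 panel, h=1.2000): 0.085873
R_{1,0} (trapezoid, 2 panels, h=0.6000): 0.068341
R_{2,0} (trapezoid, 4 panels, h=0.3000): 0.063634
R_{1,1} = 0.068341 + (0.068341 − 0.085873)/3 = 0.062497
R_{2,1} = 0.063634 + (0.063634 − 0.068341)/3 = 0.062065
R_{2,2} = 0.062065 + (0.062065 − 0.062497)/15 = 0.062036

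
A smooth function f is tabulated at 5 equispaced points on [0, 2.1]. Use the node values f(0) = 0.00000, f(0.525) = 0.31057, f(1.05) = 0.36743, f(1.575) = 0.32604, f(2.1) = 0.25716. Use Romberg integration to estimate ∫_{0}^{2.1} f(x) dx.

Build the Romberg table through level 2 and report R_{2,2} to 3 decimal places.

R_{0,0} (trapezoid, 1 panel, h=2.1000): 0.27002
R_{1,0} (trapezoid, 2 panels, h=1.0500): 0.52081
R_{2,0} (trapezoid, 4 panels, h=0.5250): 0.59463
R_{1,1} = 0.52081 + (0.52081 − 0.27002)/3 = 0.60441
R_{2,1} = 0.59463 + (0.59463 − 0.52081)/3 = 0.61924
R_{2,2} = 0.61924 + (0.61924 − 0.60441)/15 = 0.62023

0.620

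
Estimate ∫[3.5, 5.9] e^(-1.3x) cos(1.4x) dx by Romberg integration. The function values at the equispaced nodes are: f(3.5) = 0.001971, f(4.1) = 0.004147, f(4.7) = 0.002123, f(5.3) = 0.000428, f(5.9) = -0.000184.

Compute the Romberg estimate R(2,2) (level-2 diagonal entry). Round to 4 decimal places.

0.0049

R(0,0) (trapezoid, 1 panel, h=2.4000): 0.002144
R(1,0) (trapezoid, 2 panels, h=1.2000): 0.003620
R(2,0) (trapezoid, 4 panels, h=0.6000): 0.004555
R(1,1) = 0.003620 + (0.003620 − 0.002144)/3 = 0.004112
R(2,1) = 0.004555 + (0.004555 − 0.003620)/3 = 0.004867
R(2,2) = 0.004867 + (0.004867 − 0.004112)/15 = 0.004917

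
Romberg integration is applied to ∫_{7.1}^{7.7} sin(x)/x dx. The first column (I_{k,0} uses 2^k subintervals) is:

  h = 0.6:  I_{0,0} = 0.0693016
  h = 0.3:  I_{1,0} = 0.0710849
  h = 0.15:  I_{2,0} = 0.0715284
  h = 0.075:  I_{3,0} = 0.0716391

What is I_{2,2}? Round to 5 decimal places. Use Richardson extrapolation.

0.07168

I_{1,1} = (4·0.0710849 − 0.0693016) / 3 = 0.0716793
I_{2,1} = (4·0.0715284 − 0.0710849) / 3 = 0.0716762
I_{2,2} = 0.0716762 + (0.0716762 − 0.0716793)/15 = 0.0716760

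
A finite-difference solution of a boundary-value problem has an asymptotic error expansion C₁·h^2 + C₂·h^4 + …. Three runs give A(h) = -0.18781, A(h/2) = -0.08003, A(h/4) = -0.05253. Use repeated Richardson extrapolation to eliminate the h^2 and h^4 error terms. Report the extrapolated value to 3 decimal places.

-0.043

First eliminate the h^2 term (factor 2^2 = 4):
  B₁ = (4·(-0.08003) − (-0.18781))/3 = -0.04410
  B₂ = (4·(-0.05253) − (-0.08003))/3 = -0.04336
Then eliminate the h^4 term (factor 2^4 = 16):
  (16·(-0.04336) − (-0.04410))/15 = -0.04331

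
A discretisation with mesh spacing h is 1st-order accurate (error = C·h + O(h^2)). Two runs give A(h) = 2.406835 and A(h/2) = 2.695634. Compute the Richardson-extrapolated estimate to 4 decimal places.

Extrapolated value = (2·A(h/2) − A(h)) / (2 − 1)
= (2·2.695634 − 2.406835) / 1
= 2.984433 / 1 = 2.984433

2.9844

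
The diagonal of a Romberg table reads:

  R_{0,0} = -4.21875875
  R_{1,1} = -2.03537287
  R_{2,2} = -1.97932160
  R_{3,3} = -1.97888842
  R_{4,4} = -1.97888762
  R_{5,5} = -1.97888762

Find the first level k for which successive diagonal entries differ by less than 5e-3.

k = 3

|R_{1,1} − R_{0,0}| = 2.18338588 ≥ 5e-3
|R_{2,2} − R_{1,1}| = 0.05605127 ≥ 5e-3
|R_{3,3} − R_{2,2}| = 0.00043318 < 5e-3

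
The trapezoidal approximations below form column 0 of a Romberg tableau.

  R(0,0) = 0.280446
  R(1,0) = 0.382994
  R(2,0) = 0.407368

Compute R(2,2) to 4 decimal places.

0.4154

Richardson extrapolation on the trapezoidal column (denominator 4−1=3):
R(1,1) = 0.382994 + (0.382994 − 0.280446)/3 = 0.417177
R(2,1) = (4·0.407368 − 0.382994) / 3 = 0.415493
R(2,2) = 0.415493 + (0.415493 − 0.417177)/15 = 0.415381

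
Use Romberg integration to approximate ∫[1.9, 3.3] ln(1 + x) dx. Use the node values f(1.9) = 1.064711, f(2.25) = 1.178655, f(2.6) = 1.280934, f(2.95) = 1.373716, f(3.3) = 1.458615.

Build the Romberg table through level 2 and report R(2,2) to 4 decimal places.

1.7844

R(0,0) (trapezoid, 1 panel, h=1.4000): 1.766328
R(1,0) (trapezoid, 2 panels, h=0.7000): 1.779818
R(2,0) (trapezoid, 4 panels, h=0.3500): 1.783239
R(1,1) = 1.779818 + (1.779818 − 1.766328)/3 = 1.784315
R(2,1) = 1.783239 + (1.783239 − 1.779818)/3 = 1.784379
R(2,2) = 1.784379 + (1.784379 − 1.784315)/15 = 1.784383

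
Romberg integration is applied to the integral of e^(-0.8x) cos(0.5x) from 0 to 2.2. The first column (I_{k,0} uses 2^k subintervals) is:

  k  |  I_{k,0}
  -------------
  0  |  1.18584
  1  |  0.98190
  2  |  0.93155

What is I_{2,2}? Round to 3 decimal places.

Richardson extrapolation on the trapezoidal column (denominator 4−1=3):
I_{1,1} = 0.98190 + (0.98190 − 1.18584)/3 = 0.91392
I_{2,1} = 0.93155 + (0.93155 − 0.98190)/3 = 0.91477
I_{2,2} = 0.91477 + (0.91477 − 0.91392)/15 = 0.91483

0.915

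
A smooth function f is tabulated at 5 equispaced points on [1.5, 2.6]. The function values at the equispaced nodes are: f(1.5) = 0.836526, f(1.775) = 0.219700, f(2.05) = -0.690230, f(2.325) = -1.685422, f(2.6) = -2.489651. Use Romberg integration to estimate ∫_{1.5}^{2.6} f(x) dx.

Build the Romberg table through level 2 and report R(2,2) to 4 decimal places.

-0.8159

R(0,0) (trapezoid, 1 panel, h=1.1000): -0.909219
R(1,0) (trapezoid, 2 panels, h=0.5500): -0.834236
R(2,0) (trapezoid, 4 panels, h=0.2750): -0.820191
R(1,1) = -0.834236 + (-0.834236 − (-0.909219))/3 = -0.809242
R(2,1) = -0.820191 + (-0.820191 − (-0.834236))/3 = -0.815509
R(2,2) = -0.815509 + (-0.815509 − (-0.809242))/15 = -0.815927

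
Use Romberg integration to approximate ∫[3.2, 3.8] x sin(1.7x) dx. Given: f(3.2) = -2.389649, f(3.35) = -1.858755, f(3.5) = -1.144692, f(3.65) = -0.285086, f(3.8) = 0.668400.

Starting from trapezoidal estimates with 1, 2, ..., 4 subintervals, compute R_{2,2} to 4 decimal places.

R_{0,0} (trapezoid, 1 panel, h=0.6000): -0.516375
R_{1,0} (trapezoid, 2 panels, h=0.3000): -0.601595
R_{2,0} (trapezoid, 4 panels, h=0.1500): -0.622374
R_{1,1} = -0.601595 + (-0.601595 − (-0.516375))/3 = -0.630002
R_{2,1} = -0.622374 + (-0.622374 − (-0.601595))/3 = -0.629300
R_{2,2} = -0.629300 + (-0.629300 − (-0.630002))/15 = -0.629253

-0.6293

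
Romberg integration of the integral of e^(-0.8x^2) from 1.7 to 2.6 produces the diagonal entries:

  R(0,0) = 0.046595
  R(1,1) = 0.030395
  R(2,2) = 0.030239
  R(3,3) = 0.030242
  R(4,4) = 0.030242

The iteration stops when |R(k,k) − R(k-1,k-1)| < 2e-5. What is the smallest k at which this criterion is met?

k = 3

|R(1,1) − R(0,0)| = 0.016200 ≥ 2e-5
|R(2,2) − R(1,1)| = 0.000156 ≥ 2e-5
|R(3,3) − R(2,2)| = 0.000003 < 2e-5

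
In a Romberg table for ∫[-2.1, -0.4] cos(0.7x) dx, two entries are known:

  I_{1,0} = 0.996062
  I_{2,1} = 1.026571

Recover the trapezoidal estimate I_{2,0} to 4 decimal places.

1.0189

From I_{2,1} = (4·I_{2,0} − I_{1,0})/3, solve for I_{2,0}:
4·I_{2,0} = 3·1.026571 + 0.996062 = 4.075775
I_{2,0} = 1.018944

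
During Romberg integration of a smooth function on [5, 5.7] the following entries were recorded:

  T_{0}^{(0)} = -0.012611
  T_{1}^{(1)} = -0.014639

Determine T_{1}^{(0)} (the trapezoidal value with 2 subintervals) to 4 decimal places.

From T_{1}^{(1)} = (4·T_{1}^{(0)} − T_{0}^{(0)})/3, solve for T_{1}^{(0)}:
4·T_{1}^{(0)} = 3·(-0.014639) + (-0.012611) = -0.056528
T_{1}^{(0)} = -0.014132

-0.0141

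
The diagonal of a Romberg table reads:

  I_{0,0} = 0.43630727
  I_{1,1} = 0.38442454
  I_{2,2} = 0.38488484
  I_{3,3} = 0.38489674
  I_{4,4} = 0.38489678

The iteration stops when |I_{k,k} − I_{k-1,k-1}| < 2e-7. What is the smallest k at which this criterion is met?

k = 4

|I_{1,1} − I_{0,0}| = 0.05188273 ≥ 2e-7
|I_{2,2} − I_{1,1}| = 0.00046030 ≥ 2e-7
|I_{3,3} − I_{2,2}| = 0.00001190 ≥ 2e-7
|I_{4,4} − I_{3,3}| = 0.00000004 < 2e-7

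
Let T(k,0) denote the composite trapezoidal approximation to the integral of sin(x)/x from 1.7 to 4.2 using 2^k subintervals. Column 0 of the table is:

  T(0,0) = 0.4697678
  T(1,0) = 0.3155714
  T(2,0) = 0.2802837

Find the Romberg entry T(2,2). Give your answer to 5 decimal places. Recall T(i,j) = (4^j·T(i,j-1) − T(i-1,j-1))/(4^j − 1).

Richardson extrapolation on the trapezoidal column (denominator 4−1=3):
T(1,1) = 0.3155714 + (0.3155714 − 0.4697678)/3 = 0.2641726
T(2,1) = 0.2802837 + (0.2802837 − 0.3155714)/3 = 0.2685211
T(2,2) = (16·0.2685211 − 0.2641726) / 15 = 0.2688110

0.26881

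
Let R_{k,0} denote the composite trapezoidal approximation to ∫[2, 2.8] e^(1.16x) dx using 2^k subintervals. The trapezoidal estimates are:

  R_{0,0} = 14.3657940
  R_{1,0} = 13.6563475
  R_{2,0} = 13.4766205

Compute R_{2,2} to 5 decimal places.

13.41650

R_{1,1} = 13.6563475 + (13.6563475 − 14.3657940)/3 = 13.4198653
R_{2,1} = (4·13.4766205 − 13.6563475) / 3 = 13.4167115
R_{2,2} = 13.4167115 + (13.4167115 − 13.4198653)/15 = 13.4165012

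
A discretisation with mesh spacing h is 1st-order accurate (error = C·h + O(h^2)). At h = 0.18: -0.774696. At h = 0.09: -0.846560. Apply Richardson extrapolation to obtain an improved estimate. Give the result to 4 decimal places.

The leading error scales as h; refining by a factor of 2 reduces it by 2^1 = 2.
Extrapolated value = (2·A(h/2) − A(h)) / (2 − 1)
= (2·(-0.846560) − (-0.774696)) / 1
= -0.918424 / 1 = -0.918424

-0.9184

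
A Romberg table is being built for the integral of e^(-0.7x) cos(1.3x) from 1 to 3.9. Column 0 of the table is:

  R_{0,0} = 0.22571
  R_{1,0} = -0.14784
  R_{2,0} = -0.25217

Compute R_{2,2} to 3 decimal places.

Richardson extrapolation on the trapezoidal column (denominator 4−1=3):
R_{1,1} = (4·(-0.14784) − 0.22571) / 3 = -0.27236
R_{2,1} = (4·(-0.25217) − (-0.14784)) / 3 = -0.28695
R_{2,2} = (16·(-0.28695) − (-0.27236)) / 15 = -0.28792

-0.288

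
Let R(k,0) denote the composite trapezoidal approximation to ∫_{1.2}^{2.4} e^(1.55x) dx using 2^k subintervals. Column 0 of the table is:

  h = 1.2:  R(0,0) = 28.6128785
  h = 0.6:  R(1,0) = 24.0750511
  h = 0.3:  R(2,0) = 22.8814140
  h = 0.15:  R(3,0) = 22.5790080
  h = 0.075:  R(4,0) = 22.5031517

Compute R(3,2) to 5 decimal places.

R(2,1) = 22.8814140 + (22.8814140 − 24.0750511)/3 = 22.4835350
R(3,1) = (4·22.5790080 − 22.8814140) / 3 = 22.4782060
R(3,2) = 22.4782060 + (22.4782060 − 22.4835350)/15 = 22.4778507

22.47785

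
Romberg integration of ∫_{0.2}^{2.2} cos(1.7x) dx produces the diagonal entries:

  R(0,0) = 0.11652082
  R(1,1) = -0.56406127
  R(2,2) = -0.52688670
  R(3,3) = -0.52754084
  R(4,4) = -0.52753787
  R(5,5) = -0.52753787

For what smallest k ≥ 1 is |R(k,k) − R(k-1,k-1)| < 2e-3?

k = 3

|R(1,1) − R(0,0)| = 0.68058209 ≥ 2e-3
|R(2,2) − R(1,1)| = 0.03717457 ≥ 2e-3
|R(3,3) − R(2,2)| = 0.00065414 < 2e-3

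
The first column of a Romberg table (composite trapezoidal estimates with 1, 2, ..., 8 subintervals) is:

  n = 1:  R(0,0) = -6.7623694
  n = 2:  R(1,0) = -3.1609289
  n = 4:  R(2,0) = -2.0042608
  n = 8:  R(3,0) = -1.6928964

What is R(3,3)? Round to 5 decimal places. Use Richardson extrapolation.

-1.58700

Richardson extrapolation on the trapezoidal column (denominator 4−1=3):
R(1,1) = -3.1609289 + (-3.1609289 − (-6.7623694))/3 = -1.9604487
R(2,1) = -2.0042608 + (-2.0042608 − (-3.1609289))/3 = -1.6187048
R(3,1) = -1.6928964 + (-1.6928964 − (-2.0042608))/3 = -1.5891083
R(2,2) = -1.6187048 + (-1.6187048 − (-1.9604487))/15 = -1.5959219
R(3,2) = (16·(-1.5891083) − (-1.6187048)) / 15 = -1.5871352
R(3,3) = -1.5871352 + (-1.5871352 − (-1.5959219))/63 = -1.5869957
(Column j=1 coincides with Simpson's rule on the same nodes.)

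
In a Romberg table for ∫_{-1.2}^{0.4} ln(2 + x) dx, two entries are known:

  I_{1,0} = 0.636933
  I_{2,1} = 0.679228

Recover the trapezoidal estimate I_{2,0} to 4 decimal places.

0.6687

From I_{2,1} = (4·I_{2,0} − I_{1,0})/3, solve for I_{2,0}:
4·I_{2,0} = 3·0.679228 + 0.636933 = 2.674617
I_{2,0} = 0.668654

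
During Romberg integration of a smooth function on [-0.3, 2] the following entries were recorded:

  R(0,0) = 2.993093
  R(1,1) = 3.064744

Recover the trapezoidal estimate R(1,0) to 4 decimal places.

From R(1,1) = (4·R(1,0) − R(0,0))/3, solve for R(1,0):
4·R(1,0) = 3·3.064744 + 2.993093 = 12.187325
R(1,0) = 3.046831

3.0468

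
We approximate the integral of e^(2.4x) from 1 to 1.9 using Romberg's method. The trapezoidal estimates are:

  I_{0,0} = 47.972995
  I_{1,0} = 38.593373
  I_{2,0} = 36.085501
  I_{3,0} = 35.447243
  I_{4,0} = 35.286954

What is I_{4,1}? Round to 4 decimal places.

I_{4,1} = 35.286954 + (35.286954 − 35.447243)/3 = 35.233524

35.2335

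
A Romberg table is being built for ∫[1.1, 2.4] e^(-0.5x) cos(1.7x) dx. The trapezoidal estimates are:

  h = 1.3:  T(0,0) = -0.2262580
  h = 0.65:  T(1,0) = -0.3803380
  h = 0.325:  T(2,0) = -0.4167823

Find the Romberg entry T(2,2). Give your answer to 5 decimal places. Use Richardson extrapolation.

-0.42875

Richardson extrapolation on the trapezoidal column (denominator 4−1=3):
T(1,1) = (4·(-0.3803380) − (-0.2262580)) / 3 = -0.4316980
T(2,1) = (4·(-0.4167823) − (-0.3803380)) / 3 = -0.4289304
T(2,2) = -0.4289304 + (-0.4289304 − (-0.4316980))/15 = -0.4287459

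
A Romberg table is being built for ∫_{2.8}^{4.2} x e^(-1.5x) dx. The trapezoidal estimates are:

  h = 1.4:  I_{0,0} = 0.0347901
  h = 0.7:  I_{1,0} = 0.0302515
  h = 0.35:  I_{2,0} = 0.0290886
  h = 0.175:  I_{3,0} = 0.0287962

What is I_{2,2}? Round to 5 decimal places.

I_{1,1} = (4·0.0302515 − 0.0347901) / 3 = 0.0287386
I_{2,1} = (4·0.0290886 − 0.0302515) / 3 = 0.0287010
I_{2,2} = 0.0287010 + (0.0287010 − 0.0287386)/15 = 0.0286985
(Column j=1 coincides with Simpson's rule on the same nodes.)

0.02870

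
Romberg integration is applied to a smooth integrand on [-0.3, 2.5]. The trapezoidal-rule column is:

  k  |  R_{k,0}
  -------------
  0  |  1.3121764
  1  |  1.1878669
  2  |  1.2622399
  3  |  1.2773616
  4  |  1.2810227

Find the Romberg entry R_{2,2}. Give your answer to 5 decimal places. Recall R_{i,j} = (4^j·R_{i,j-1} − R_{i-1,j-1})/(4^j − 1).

1.29640

Richardson extrapolation on the trapezoidal column (denominator 4−1=3):
R_{1,1} = 1.1878669 + (1.1878669 − 1.3121764)/3 = 1.1464304
R_{2,1} = (4·1.2622399 − 1.1878669) / 3 = 1.2870309
R_{2,2} = (16·1.2870309 − 1.1464304) / 15 = 1.2964043
(Column j=1 coincides with Simpson's rule on the same nodes.)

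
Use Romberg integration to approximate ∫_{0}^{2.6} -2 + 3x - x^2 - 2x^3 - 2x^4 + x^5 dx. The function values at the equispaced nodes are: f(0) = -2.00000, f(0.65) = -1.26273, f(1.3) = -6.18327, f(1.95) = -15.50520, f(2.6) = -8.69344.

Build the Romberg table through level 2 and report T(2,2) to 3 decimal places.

-19.807

T(0,0) (trapezoid, 1 panel, h=2.6000): -13.90147
T(1,0) (trapezoid, 2 panels, h=1.3000): -14.98899
T(2,0) (trapezoid, 4 panels, h=0.6500): -18.39365
T(1,1) = -14.98899 + (-14.98899 − (-13.90147))/3 = -15.35150
T(2,1) = -18.39365 + (-18.39365 − (-14.98899))/3 = -19.52854
T(2,2) = -19.52854 + (-19.52854 − (-15.35150))/15 = -19.80701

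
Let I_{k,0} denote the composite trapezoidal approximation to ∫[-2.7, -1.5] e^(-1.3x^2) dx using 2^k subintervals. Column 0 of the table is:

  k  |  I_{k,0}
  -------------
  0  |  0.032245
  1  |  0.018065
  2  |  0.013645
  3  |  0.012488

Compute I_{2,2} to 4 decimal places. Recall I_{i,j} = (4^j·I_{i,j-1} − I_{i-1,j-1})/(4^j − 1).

Richardson extrapolation on the trapezoidal column (denominator 4−1=3):
I_{1,1} = (4·0.018065 − 0.032245) / 3 = 0.013338
I_{2,1} = (4·0.013645 − 0.018065) / 3 = 0.012172
I_{2,2} = (16·0.012172 − 0.013338) / 15 = 0.012094

0.0121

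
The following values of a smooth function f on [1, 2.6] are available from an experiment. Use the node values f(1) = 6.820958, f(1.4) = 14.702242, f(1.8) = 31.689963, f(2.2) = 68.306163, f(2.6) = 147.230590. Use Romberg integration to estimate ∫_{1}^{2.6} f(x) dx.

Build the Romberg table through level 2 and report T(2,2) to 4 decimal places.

T(0,0) (trapezoid, 1 panel, h=1.6000): 123.241238
T(1,0) (trapezoid, 2 panels, h=0.8000): 86.972590
T(2,0) (trapezoid, 4 panels, h=0.4000): 76.689657
T(1,1) = 86.972590 + (86.972590 − 123.241238)/3 = 74.883041
T(2,1) = 76.689657 + (76.689657 − 86.972590)/3 = 73.262013
T(2,2) = 73.262013 + (73.262013 − 74.883041)/15 = 73.153944

73.1539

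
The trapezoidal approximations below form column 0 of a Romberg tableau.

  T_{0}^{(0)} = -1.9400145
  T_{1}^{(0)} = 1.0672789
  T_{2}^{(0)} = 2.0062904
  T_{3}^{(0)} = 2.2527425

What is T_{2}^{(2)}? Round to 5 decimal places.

T_{1}^{(1)} = 1.0672789 + (1.0672789 − (-1.9400145))/3 = 2.0697100
T_{2}^{(1)} = 2.0062904 + (2.0062904 − 1.0672789)/3 = 2.3192942
T_{2}^{(2)} = 2.3192942 + (2.3192942 − 2.0697100)/15 = 2.3359331

2.33593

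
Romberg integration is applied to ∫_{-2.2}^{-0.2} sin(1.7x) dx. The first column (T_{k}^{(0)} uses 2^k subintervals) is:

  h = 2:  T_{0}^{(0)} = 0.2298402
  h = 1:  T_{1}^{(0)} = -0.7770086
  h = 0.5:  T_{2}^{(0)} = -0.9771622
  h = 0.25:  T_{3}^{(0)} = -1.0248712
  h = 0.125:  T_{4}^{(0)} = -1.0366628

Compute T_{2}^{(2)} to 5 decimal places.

T_{1}^{(1)} = -0.7770086 + (-0.7770086 − 0.2298402)/3 = -1.1126249
T_{2}^{(1)} = (4·(-0.9771622) − (-0.7770086)) / 3 = -1.0438801
T_{2}^{(2)} = (16·(-1.0438801) − (-1.1126249)) / 15 = -1.0392971

-1.03930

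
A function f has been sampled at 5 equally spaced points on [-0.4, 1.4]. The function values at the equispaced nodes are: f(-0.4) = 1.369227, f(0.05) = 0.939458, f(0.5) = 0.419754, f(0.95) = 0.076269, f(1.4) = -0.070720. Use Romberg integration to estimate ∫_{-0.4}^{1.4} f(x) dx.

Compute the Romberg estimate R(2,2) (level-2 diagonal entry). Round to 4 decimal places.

0.9326

R(0,0) (trapezoid, 1 panel, h=1.8000): 1.168656
R(1,0) (trapezoid, 2 panels, h=0.9000): 0.962107
R(2,0) (trapezoid, 4 panels, h=0.4500): 0.938131
R(1,1) = 0.962107 + (0.962107 − 1.168656)/3 = 0.893257
R(2,1) = 0.938131 + (0.938131 − 0.962107)/3 = 0.930139
R(2,2) = 0.930139 + (0.930139 − 0.893257)/15 = 0.932598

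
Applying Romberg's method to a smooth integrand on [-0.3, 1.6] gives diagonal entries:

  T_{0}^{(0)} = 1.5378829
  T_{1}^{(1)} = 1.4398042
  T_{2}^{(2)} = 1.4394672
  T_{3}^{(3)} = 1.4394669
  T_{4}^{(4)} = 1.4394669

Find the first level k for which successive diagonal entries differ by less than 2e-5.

k = 3

|T_{1}^{(1)} − T_{0}^{(0)}| = 0.0980787 ≥ 2e-5
|T_{2}^{(2)} − T_{1}^{(1)}| = 0.0003370 ≥ 2e-5
|T_{3}^{(3)} − T_{2}^{(2)}| = 0.0000003 < 2e-5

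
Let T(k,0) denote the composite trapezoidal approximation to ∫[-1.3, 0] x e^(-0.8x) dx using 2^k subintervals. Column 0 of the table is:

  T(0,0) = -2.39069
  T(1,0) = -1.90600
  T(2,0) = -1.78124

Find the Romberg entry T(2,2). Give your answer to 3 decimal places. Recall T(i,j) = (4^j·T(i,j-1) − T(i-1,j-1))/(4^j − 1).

T(1,1) = -1.90600 + (-1.90600 − (-2.39069))/3 = -1.74444
T(2,1) = (4·(-1.78124) − (-1.90600)) / 3 = -1.73965
T(2,2) = (16·(-1.73965) − (-1.74444)) / 15 = -1.73933
(Column j=1 coincides with Simpson's rule on the same nodes.)

-1.739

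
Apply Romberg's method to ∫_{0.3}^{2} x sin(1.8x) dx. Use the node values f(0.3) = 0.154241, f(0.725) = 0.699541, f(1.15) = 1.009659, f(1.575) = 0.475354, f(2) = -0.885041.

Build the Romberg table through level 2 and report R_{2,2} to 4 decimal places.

R_{0,0} (trapezoid, 1 panel, h=1.7000): -0.621180
R_{1,0} (trapezoid, 2 panels, h=0.8500): 0.547620
R_{2,0} (trapezoid, 4 panels, h=0.4250): 0.773140
R_{1,1} = 0.547620 + (0.547620 − (-0.621180))/3 = 0.937220
R_{2,1} = 0.773140 + (0.773140 − 0.547620)/3 = 0.848313
R_{2,2} = 0.848313 + (0.848313 − 0.937220)/15 = 0.842386

0.8424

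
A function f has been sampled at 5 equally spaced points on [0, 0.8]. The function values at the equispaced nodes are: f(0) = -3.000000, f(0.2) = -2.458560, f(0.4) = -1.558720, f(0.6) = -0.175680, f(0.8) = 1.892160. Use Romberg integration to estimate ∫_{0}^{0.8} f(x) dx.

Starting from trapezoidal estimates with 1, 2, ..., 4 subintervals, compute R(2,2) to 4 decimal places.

R(0,0) (trapezoid, 1 panel, h=0.8000): -0.443136
R(1,0) (trapezoid, 2 panels, h=0.4000): -0.845056
R(2,0) (trapezoid, 4 panels, h=0.2000): -0.949376
R(1,1) = -0.845056 + (-0.845056 − (-0.443136))/3 = -0.979029
R(2,1) = -0.949376 + (-0.949376 − (-0.845056))/3 = -0.984149
R(2,2) = -0.984149 + (-0.984149 − (-0.979029))/15 = -0.984490

-0.9845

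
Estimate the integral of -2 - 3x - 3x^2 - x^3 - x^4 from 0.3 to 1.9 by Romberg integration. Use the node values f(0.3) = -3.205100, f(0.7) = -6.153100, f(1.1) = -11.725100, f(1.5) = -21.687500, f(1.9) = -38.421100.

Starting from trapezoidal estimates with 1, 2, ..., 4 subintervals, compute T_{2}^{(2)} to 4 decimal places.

T_{0}^{(0)} (trapezoid, 1 panel, h=1.6000): -33.300960
T_{1}^{(0)} (trapezoid, 2 panels, h=0.8000): -26.030560
T_{2}^{(0)} (trapezoid, 4 panels, h=0.4000): -24.151520
T_{1}^{(1)} = -26.030560 + (-26.030560 − (-33.300960))/3 = -23.607093
T_{2}^{(1)} = -24.151520 + (-24.151520 − (-26.030560))/3 = -23.525173
T_{2}^{(2)} = -23.525173 + (-23.525173 − (-23.607093))/15 = -23.519712

-23.5197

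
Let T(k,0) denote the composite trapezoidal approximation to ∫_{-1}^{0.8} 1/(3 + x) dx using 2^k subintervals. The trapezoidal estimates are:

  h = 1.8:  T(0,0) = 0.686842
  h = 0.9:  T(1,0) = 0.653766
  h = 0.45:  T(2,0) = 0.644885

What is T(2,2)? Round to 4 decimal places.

Richardson extrapolation on the trapezoidal column (denominator 4−1=3):
T(1,1) = 0.653766 + (0.653766 − 0.686842)/3 = 0.642741
T(2,1) = 0.644885 + (0.644885 − 0.653766)/3 = 0.641925
T(2,2) = (16·0.641925 − 0.642741) / 15 = 0.641871
(Column j=1 coincides with Simpson's rule on the same nodes.)

0.6419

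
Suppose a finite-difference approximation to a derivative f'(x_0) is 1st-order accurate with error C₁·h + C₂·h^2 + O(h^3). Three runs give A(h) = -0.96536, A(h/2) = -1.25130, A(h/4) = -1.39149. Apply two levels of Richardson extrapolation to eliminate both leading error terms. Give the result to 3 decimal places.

-1.530

First eliminate the h term (factor 2^1 = 2):
  B₁ = (2·(-1.25130) − (-0.96536))/1 = -1.53724
  B₂ = (2·(-1.39149) − (-1.25130))/1 = -1.53168
Then eliminate the h^2 term (factor 2^2 = 4):
  (4·(-1.53168) − (-1.53724))/3 = -1.52983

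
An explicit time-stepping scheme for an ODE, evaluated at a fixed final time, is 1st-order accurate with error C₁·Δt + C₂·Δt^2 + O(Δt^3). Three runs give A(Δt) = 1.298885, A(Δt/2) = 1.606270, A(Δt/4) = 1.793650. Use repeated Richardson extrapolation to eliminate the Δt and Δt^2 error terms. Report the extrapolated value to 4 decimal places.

2.0035

First eliminate the Δt term (factor 2^1 = 2):
  B₁ = (2·1.606270 − 1.298885)/1 = 1.913655
  B₂ = (2·1.793650 − 1.606270)/1 = 1.981030
Then eliminate the Δt^2 term (factor 2^2 = 4):
  (4·1.981030 − 1.913655)/3 = 2.003488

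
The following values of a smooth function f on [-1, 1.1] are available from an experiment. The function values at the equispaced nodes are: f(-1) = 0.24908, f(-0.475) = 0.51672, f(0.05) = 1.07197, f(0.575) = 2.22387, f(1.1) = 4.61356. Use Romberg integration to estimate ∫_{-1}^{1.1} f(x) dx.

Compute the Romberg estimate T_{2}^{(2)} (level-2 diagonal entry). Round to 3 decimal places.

3.141

T_{0}^{(0)} (trapezoid, 1 panel, h=2.1000): 5.10577
T_{1}^{(0)} (trapezoid, 2 panels, h=1.0500): 3.67845
T_{2}^{(0)} (trapezoid, 4 panels, h=0.5250): 3.27804
T_{1}^{(1)} = 3.67845 + (3.67845 − 5.10577)/3 = 3.20268
T_{2}^{(1)} = 3.27804 + (3.27804 − 3.67845)/3 = 3.14457
T_{2}^{(2)} = 3.14457 + (3.14457 − 3.20268)/15 = 3.14070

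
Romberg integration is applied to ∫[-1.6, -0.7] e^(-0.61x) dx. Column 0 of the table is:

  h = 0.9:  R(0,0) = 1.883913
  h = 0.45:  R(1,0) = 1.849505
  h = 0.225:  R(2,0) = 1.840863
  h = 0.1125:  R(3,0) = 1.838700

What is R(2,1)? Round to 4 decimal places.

Richardson extrapolation on the trapezoidal column (denominator 4−1=3):
R(2,1) = (4·1.840863 − 1.849505) / 3 = 1.837982

1.8380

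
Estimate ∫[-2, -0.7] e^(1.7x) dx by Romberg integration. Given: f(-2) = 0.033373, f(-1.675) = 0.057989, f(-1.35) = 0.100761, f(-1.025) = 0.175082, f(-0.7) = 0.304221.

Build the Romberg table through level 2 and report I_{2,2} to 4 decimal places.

I_{0,0} (trapezoid, 1 panel, h=1.3000): 0.219436
I_{1,0} (trapezoid, 2 panels, h=0.6500): 0.175213
I_{2,0} (trapezoid, 4 panels, h=0.3250): 0.163354
I_{1,1} = 0.175213 + (0.175213 − 0.219436)/3 = 0.160472
I_{2,1} = 0.163354 + (0.163354 − 0.175213)/3 = 0.159401
I_{2,2} = 0.159401 + (0.159401 − 0.160472)/15 = 0.159330

0.1593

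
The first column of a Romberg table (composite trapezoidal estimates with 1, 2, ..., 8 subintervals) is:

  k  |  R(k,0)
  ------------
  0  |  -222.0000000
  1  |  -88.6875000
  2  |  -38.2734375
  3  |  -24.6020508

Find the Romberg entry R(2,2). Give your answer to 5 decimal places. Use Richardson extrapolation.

Richardson extrapolation on the trapezoidal column (denominator 4−1=3):
R(1,1) = -88.6875000 + (-88.6875000 − (-222.0000000))/3 = -44.2500000
R(2,1) = -38.2734375 + (-38.2734375 − (-88.6875000))/3 = -21.4687500
R(2,2) = (16·(-21.4687500) − (-44.2500000)) / 15 = -19.9500000

-19.95000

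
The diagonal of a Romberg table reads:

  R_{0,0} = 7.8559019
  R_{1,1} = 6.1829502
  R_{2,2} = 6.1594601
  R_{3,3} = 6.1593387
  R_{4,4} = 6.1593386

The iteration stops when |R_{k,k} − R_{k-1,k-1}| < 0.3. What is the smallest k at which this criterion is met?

|R_{1,1} − R_{0,0}| = 1.6729517 ≥ 0.3
|R_{2,2} − R_{1,1}| = 0.0234901 < 0.3

k = 2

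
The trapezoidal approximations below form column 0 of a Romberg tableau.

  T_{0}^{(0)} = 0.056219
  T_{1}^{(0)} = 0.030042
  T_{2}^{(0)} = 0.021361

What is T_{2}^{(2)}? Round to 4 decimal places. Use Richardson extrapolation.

T_{1}^{(1)} = (4·0.030042 − 0.056219) / 3 = 0.021316
T_{2}^{(1)} = 0.021361 + (0.021361 − 0.030042)/3 = 0.018467
T_{2}^{(2)} = 0.018467 + (0.018467 − 0.021316)/15 = 0.018277
(Column j=1 coincides with Simpson's rule on the same nodes.)

0.0183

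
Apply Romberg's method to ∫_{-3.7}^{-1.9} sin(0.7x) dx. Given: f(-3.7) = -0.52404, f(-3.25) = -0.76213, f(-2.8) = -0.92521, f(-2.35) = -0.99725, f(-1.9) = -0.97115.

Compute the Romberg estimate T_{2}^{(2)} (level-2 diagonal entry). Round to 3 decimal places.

-1.557

T_{0}^{(0)} (trapezoid, 1 panel, h=1.8000): -1.34567
T_{1}^{(0)} (trapezoid, 2 panels, h=0.9000): -1.50552
T_{2}^{(0)} (trapezoid, 4 panels, h=0.4500): -1.54448
T_{1}^{(1)} = -1.50552 + (-1.50552 − (-1.34567))/3 = -1.55880
T_{2}^{(1)} = -1.54448 + (-1.54448 − (-1.50552))/3 = -1.55747
T_{2}^{(2)} = -1.55747 + (-1.55747 − (-1.55880))/15 = -1.55738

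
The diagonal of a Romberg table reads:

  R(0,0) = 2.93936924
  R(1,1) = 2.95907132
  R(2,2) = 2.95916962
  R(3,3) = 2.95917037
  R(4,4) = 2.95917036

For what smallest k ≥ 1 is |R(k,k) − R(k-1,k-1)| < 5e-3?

|R(1,1) − R(0,0)| = 0.01970208 ≥ 5e-3
|R(2,2) − R(1,1)| = 0.00009830 < 5e-3

k = 2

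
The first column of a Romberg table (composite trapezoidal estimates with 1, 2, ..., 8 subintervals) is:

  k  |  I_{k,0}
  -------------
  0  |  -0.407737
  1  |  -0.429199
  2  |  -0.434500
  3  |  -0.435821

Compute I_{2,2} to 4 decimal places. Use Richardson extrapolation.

-0.4363

I_{1,1} = (4·(-0.429199) − (-0.407737)) / 3 = -0.436353
I_{2,1} = -0.434500 + (-0.434500 − (-0.429199))/3 = -0.436267
I_{2,2} = -0.436267 + (-0.436267 − (-0.436353))/15 = -0.436261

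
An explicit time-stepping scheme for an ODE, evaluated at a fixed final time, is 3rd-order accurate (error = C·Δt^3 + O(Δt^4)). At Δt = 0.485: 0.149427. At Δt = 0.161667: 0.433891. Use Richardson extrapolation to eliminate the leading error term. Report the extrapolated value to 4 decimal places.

0.4448

Extrapolated value = (27·A(Δt/3) − A(Δt)) / (27 − 1)
= (27·0.433891 − 0.149427) / 26
= 11.565630 / 26 = 0.444832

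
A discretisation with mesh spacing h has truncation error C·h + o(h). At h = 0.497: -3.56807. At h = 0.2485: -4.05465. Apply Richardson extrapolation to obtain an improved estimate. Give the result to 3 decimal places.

-4.541

Extrapolated value = (2·A(h/2) − A(h)) / (2 − 1)
= (2·(-4.05465) − (-3.56807)) / 1
= -4.54123 / 1 = -4.54123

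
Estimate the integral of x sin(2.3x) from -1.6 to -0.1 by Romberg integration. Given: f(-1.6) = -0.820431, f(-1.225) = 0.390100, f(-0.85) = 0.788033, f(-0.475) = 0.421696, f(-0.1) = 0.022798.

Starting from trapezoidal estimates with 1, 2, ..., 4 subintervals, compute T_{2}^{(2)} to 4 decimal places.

0.4975

T_{0}^{(0)} (trapezoid, 1 panel, h=1.5000): -0.598225
T_{1}^{(0)} (trapezoid, 2 panels, h=0.7500): 0.291912
T_{2}^{(0)} (trapezoid, 4 panels, h=0.3750): 0.450380
T_{1}^{(1)} = 0.291912 + (0.291912 − (-0.598225))/3 = 0.588624
T_{2}^{(1)} = 0.450380 + (0.450380 − 0.291912)/3 = 0.503203
T_{2}^{(2)} = 0.503203 + (0.503203 − 0.588624)/15 = 0.497508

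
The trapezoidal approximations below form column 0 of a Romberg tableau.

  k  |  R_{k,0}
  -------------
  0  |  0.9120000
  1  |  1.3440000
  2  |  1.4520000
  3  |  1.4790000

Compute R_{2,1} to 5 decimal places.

1.48800

Richardson extrapolation on the trapezoidal column (denominator 4−1=3):
R_{2,1} = 1.4520000 + (1.4520000 − 1.3440000)/3 = 1.4880000
(Column j=1 coincides with Simpson's rule on the same nodes.)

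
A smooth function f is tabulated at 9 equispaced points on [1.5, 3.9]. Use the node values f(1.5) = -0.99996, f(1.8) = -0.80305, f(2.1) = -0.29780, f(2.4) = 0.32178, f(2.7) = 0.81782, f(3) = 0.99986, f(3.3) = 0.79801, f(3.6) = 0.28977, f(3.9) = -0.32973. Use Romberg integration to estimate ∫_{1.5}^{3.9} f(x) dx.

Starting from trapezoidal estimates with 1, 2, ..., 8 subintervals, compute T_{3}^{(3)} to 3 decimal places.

T_{0}^{(0)} (trapezoid, 1 panel, h=2.4000): -1.59563
T_{1}^{(0)} (trapezoid, 2 panels, h=1.2000): 0.18357
T_{2}^{(0)} (trapezoid, 4 panels, h=0.6000): 0.39191
T_{3}^{(0)} (trapezoid, 8 panels, h=0.3000): 0.43846
T_{1}^{(1)} = 0.18357 + (0.18357 − (-1.59563))/3 = 0.77664
T_{2}^{(1)} = 0.39191 + (0.39191 − 0.18357)/3 = 0.46136
T_{3}^{(1)} = 0.43846 + (0.43846 − 0.39191)/3 = 0.45398
T_{2}^{(2)} = 0.46136 + (0.46136 − 0.77664)/15 = 0.44034
T_{3}^{(2)} = 0.45398 + (0.45398 − 0.46136)/15 = 0.45349
T_{3}^{(3)} = 0.45349 + (0.45349 − 0.44034)/63 = 0.45370

0.454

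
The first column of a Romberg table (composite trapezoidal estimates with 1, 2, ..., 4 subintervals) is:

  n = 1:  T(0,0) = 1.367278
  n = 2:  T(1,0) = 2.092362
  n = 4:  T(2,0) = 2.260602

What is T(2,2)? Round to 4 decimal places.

Richardson extrapolation on the trapezoidal column (denominator 4−1=3):
T(1,1) = 2.092362 + (2.092362 − 1.367278)/3 = 2.334057
T(2,1) = 2.260602 + (2.260602 − 2.092362)/3 = 2.316682
T(2,2) = 2.316682 + (2.316682 − 2.334057)/15 = 2.315524
(Column j=1 coincides with Simpson's rule on the same nodes.)

2.3155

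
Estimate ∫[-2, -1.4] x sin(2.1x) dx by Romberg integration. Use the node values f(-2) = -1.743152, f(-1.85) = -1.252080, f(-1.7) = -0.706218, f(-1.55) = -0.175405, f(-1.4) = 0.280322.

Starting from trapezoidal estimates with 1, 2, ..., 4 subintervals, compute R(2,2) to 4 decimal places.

-0.4293

R(0,0) (trapezoid, 1 panel, h=0.6000): -0.438849
R(1,0) (trapezoid, 2 panels, h=0.3000): -0.431290
R(2,0) (trapezoid, 4 panels, h=0.1500): -0.429768
R(1,1) = -0.431290 + (-0.431290 − (-0.438849))/3 = -0.428770
R(2,1) = -0.429768 + (-0.429768 − (-0.431290))/3 = -0.429261
R(2,2) = -0.429261 + (-0.429261 − (-0.428770))/15 = -0.429294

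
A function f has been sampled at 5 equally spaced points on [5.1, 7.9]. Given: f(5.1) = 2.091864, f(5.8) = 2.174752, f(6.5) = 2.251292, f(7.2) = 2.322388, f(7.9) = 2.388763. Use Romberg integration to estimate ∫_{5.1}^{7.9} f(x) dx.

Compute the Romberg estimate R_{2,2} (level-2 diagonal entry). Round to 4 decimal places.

R_{0,0} (trapezoid, 1 panel, h=2.8000): 6.272878
R_{1,0} (trapezoid, 2 panels, h=1.4000): 6.288248
R_{2,0} (trapezoid, 4 panels, h=0.7000): 6.292122
R_{1,1} = 6.288248 + (6.288248 − 6.272878)/3 = 6.293371
R_{2,1} = 6.292122 + (6.292122 − 6.288248)/3 = 6.293413
R_{2,2} = 6.293413 + (6.293413 − 6.293371)/15 = 6.293416

6.2934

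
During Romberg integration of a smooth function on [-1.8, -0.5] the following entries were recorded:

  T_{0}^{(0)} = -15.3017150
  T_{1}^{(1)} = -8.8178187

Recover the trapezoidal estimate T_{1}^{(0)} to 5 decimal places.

From T_{1}^{(1)} = (4·T_{1}^{(0)} − T_{0}^{(0)})/3, solve for T_{1}^{(0)}:
4·T_{1}^{(0)} = 3·(-8.8178187) + (-15.3017150) = -41.7551711
T_{1}^{(0)} = -10.4387928

-10.43879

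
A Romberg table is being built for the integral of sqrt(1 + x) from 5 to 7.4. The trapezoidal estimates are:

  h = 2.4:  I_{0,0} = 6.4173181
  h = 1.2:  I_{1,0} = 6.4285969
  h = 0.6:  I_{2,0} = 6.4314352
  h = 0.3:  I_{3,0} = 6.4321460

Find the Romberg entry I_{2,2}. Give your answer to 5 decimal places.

6.43238

I_{1,1} = (4·6.4285969 − 6.4173181) / 3 = 6.4323565
I_{2,1} = 6.4314352 + (6.4314352 − 6.4285969)/3 = 6.4323813
I_{2,2} = (16·6.4323813 − 6.4323565) / 15 = 6.4323830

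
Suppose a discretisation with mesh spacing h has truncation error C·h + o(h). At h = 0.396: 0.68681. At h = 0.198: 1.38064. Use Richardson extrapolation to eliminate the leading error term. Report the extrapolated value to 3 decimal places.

The leading error scales as h; refining by a factor of 2 reduces it by 2^1 = 2.
Extrapolated value = (2·A(h/2) − A(h)) / (2 − 1)
= (2·1.38064 − 0.68681) / 1
= 2.07447 / 1 = 2.07447

2.074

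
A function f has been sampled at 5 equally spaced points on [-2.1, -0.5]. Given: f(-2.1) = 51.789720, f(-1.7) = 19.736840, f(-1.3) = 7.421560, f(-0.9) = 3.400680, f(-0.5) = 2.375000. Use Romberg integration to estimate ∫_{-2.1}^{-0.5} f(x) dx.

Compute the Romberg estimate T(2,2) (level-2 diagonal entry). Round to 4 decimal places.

T(0,0) (trapezoid, 1 panel, h=1.6000): 43.331776
T(1,0) (trapezoid, 2 panels, h=0.8000): 27.603136
T(2,0) (trapezoid, 4 panels, h=0.4000): 23.056576
T(1,1) = 27.603136 + (27.603136 − 43.331776)/3 = 22.360256
T(2,1) = 23.056576 + (23.056576 − 27.603136)/3 = 21.541056
T(2,2) = 21.541056 + (21.541056 − 22.360256)/15 = 21.486443

21.4864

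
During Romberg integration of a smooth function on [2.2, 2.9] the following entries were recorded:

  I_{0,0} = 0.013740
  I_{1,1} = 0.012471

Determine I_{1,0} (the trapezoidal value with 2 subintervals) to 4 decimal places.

0.0128

From I_{1,1} = (4·I_{1,0} − I_{0,0})/3, solve for I_{1,0}:
4·I_{1,0} = 3·0.012471 + 0.013740 = 0.051153
I_{1,0} = 0.012788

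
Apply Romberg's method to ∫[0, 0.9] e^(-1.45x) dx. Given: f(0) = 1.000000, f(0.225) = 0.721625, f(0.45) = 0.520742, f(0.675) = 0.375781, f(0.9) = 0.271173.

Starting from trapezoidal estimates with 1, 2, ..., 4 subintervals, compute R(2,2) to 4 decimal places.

R(0,0) (trapezoid, 1 panel, h=0.9000): 0.572028
R(1,0) (trapezoid, 2 panels, h=0.4500): 0.520348
R(2,0) (trapezoid, 4 panels, h=0.2250): 0.507090
R(1,1) = 0.520348 + (0.520348 − 0.572028)/3 = 0.503121
R(2,1) = 0.507090 + (0.507090 − 0.520348)/3 = 0.502671
R(2,2) = 0.502671 + (0.502671 − 0.503121)/15 = 0.502641

0.5026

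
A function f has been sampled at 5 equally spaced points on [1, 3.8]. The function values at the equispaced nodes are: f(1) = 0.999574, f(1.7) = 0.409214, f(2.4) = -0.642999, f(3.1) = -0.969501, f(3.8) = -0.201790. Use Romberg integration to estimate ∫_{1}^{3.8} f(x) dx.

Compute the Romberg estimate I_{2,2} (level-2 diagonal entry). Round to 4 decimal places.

-0.6241

I_{0,0} (trapezoid, 1 panel, h=2.8000): 1.116898
I_{1,0} (trapezoid, 2 panels, h=1.4000): -0.341750
I_{2,0} (trapezoid, 4 panels, h=0.7000): -0.563076
I_{1,1} = -0.341750 + (-0.341750 − 1.116898)/3 = -0.827966
I_{2,1} = -0.563076 + (-0.563076 − (-0.341750))/3 = -0.636851
I_{2,2} = -0.636851 + (-0.636851 − (-0.827966))/15 = -0.624110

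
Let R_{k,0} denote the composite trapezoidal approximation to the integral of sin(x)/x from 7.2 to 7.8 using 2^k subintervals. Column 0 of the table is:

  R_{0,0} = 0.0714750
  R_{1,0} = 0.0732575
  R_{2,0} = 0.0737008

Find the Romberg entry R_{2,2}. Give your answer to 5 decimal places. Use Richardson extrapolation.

Richardson extrapolation on the trapezoidal column (denominator 4−1=3):
R_{1,1} = 0.0732575 + (0.0732575 − 0.0714750)/3 = 0.0738517
R_{2,1} = 0.0737008 + (0.0737008 − 0.0732575)/3 = 0.0738486
R_{2,2} = (16·0.0738486 − 0.0738517) / 15 = 0.0738484

0.07385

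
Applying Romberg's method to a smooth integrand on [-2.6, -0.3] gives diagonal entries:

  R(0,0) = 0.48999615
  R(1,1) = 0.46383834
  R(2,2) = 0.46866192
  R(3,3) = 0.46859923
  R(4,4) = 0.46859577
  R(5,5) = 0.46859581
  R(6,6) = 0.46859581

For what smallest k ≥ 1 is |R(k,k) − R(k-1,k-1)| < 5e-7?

k = 5

|R(1,1) − R(0,0)| = 0.02615781 ≥ 5e-7
|R(2,2) − R(1,1)| = 0.00482358 ≥ 5e-7
|R(3,3) − R(2,2)| = 0.00006269 ≥ 5e-7
|R(4,4) − R(3,3)| = 0.00000346 ≥ 5e-7
|R(5,5) − R(4,4)| = 0.00000004 < 5e-7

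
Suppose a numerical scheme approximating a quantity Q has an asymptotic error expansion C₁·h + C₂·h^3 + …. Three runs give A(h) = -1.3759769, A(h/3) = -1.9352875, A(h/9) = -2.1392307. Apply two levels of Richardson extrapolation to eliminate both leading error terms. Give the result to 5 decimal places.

First eliminate the h term (factor 3^1 = 3):
  B₁ = (3·(-1.9352875) − (-1.3759769))/2 = -2.2149428
  B₂ = (3·(-2.1392307) − (-1.9352875))/2 = -2.2412023
Then eliminate the h^3 term (factor 3^3 = 27):
  (27·(-2.2412023) − (-2.2149428))/26 = -2.2422123

-2.24221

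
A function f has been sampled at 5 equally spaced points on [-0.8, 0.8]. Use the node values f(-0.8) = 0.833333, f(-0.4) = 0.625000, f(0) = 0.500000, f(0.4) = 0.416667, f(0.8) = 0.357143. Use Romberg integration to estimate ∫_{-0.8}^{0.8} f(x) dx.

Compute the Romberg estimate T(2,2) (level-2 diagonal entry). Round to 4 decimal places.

T(0,0) (trapezoid, 1 panel, h=1.6000): 0.952381
T(1,0) (trapezoid, 2 panels, h=0.8000): 0.876190
T(2,0) (trapezoid, 4 panels, h=0.4000): 0.854762
T(1,1) = 0.876190 + (0.876190 − 0.952381)/3 = 0.850793
T(2,1) = 0.854762 + (0.854762 − 0.876190)/3 = 0.847619
T(2,2) = 0.847619 + (0.847619 − 0.850793)/15 = 0.847407

0.8474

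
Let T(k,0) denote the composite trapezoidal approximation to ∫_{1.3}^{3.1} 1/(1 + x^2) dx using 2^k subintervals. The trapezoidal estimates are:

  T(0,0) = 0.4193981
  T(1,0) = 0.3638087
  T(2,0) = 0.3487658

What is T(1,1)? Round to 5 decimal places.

Richardson extrapolation on the trapezoidal column (denominator 4−1=3):
T(1,1) = (4·0.3638087 − 0.4193981) / 3 = 0.3452789

0.34528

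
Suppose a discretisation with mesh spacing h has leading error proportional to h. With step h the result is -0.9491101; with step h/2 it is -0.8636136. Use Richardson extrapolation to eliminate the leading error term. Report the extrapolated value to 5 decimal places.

The leading error scales as h; refining by a factor of 2 reduces it by 2^1 = 2.
Extrapolated value = (2·A(h/2) − A(h)) / (2 − 1)
= (2·(-0.8636136) − (-0.9491101)) / 1
= -0.7781171 / 1 = -0.7781171

-0.77812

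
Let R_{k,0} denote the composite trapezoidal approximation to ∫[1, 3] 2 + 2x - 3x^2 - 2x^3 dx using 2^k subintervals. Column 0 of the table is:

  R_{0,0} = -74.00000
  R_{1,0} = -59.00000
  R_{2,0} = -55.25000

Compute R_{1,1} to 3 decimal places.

-54.000

Richardson extrapolation on the trapezoidal column (denominator 4−1=3):
R_{1,1} = (4·(-59.00000) − (-74.00000)) / 3 = -54.00000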